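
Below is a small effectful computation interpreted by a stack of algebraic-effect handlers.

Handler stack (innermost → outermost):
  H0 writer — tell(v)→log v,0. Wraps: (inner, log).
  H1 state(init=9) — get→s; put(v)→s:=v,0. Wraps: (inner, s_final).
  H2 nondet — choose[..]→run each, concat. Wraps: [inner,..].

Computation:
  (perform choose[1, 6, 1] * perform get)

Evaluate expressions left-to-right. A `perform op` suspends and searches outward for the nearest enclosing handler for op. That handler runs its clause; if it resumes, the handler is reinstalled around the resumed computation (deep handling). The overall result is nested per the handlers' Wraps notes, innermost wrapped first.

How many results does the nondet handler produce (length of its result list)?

Evaluation trace:
choose[1, 6, 1] @ H2
  branch[0] choose=1:
    get @ H1 ⇒ 9
    H0 returns (9, ())
    H1 returns ((9, ()), 9)
    H2 returns [((9, ()), 9)]
  branch[1] choose=6:
    get @ H1 ⇒ 9
    H0 returns (54, ())
    H1 returns ((54, ()), 9)
    H2 returns [((54, ()), 9)]
  branch[2] choose=1:
    get @ H1 ⇒ 9
    H0 returns (9, ())
    H1 returns ((9, ()), 9)
    H2 returns [((9, ()), 9)]
= [((9, ()), 9), ((54, ()), 9), ((9, ()), 9)]

Answer: 3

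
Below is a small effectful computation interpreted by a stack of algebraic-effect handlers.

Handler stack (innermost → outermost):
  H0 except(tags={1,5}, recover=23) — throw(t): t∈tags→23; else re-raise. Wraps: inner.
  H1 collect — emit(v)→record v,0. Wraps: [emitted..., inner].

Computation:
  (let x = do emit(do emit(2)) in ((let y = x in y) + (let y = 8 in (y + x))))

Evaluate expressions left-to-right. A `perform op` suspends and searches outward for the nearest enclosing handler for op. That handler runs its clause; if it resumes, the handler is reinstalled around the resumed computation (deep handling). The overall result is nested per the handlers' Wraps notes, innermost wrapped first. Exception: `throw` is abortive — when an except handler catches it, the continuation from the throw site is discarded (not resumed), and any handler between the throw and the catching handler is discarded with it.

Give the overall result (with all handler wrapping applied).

Answer: [2, 0, 8]

Step-by-step:
emit(2) @ H1 ⇒ out+=2
emit(0) @ H1 ⇒ out+=0
H0 returns 8
H1 returns [2, 0, 8]
= [2, 0, 8]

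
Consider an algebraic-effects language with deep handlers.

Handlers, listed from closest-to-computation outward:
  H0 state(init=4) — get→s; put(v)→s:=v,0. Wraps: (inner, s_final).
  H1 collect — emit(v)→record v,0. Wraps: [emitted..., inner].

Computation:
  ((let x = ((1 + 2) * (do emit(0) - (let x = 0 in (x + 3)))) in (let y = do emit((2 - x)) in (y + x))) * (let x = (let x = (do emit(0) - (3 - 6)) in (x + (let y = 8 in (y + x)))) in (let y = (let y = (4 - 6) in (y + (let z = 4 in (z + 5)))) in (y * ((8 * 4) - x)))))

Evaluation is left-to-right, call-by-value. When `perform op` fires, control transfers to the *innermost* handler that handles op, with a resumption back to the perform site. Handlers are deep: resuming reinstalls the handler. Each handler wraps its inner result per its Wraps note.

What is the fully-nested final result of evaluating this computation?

Working:
emit(0) @ H1 ⇒ out+=0
emit(11) @ H1 ⇒ out+=11
emit(0) @ H1 ⇒ out+=0
H0 returns (-1134, 4)
H1 returns [0, 11, 0, (-1134, 4)]
= [0, 11, 0, (-1134, 4)]

Answer: [0, 11, 0, (-1134, 4)]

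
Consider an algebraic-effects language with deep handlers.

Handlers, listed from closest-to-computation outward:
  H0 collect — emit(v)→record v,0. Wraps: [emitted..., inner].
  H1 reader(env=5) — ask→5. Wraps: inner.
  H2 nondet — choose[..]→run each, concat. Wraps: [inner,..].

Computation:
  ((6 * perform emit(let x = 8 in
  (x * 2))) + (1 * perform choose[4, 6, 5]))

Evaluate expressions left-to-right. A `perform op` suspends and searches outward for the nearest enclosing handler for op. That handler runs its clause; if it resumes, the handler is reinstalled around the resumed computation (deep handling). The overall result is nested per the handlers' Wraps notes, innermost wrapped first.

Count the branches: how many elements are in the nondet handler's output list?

Answer: 3

Step-by-step:
emit(16) @ H0 ⇒ out+=16
choose[4, 6, 5] @ H2
  branch[0] choose=4:
    H0 returns [16, 4]
    H1 returns [16, 4]
    H2 returns [[16, 4]]
  branch[1] choose=6:
    H0 returns [16, 6]
    H1 returns [16, 6]
    H2 returns [[16, 6]]
  branch[2] choose=5:
    H0 returns [16, 5]
    H1 returns [16, 5]
    H2 returns [[16, 5]]
= [[16, 4], [16, 6], [16, 5]]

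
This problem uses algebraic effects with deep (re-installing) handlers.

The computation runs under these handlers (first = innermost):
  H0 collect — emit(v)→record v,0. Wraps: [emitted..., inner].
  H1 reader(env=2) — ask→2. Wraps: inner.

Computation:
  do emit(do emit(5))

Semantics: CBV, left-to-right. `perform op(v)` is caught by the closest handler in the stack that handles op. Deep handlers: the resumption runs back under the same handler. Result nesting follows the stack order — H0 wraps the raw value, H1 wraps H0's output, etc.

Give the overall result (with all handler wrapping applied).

Answer: [5, 0, 0]

Step-by-step:
emit(5) @ H0 ⇒ out+=5
emit(0) @ H0 ⇒ out+=0
H0 returns [5, 0, 0]
H1 returns [5, 0, 0]
= [5, 0, 0]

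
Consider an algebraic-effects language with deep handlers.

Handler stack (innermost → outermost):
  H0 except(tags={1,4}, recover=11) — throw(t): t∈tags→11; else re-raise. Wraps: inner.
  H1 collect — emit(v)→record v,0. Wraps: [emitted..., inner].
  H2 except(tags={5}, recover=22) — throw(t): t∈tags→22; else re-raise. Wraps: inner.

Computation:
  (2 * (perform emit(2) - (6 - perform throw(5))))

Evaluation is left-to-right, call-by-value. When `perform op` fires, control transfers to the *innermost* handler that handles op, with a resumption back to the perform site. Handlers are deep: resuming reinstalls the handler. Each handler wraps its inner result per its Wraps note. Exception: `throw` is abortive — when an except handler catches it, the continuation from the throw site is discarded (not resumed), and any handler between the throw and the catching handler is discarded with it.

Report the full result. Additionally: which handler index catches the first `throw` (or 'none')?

Answer: 22 ; first throw caught by: H2

Step-by-step:
emit(2) @ H1 ⇒ out+=2
throw(5) @ H0 re-raised
throw(5) @ H2 caught ⇒ 22
= 22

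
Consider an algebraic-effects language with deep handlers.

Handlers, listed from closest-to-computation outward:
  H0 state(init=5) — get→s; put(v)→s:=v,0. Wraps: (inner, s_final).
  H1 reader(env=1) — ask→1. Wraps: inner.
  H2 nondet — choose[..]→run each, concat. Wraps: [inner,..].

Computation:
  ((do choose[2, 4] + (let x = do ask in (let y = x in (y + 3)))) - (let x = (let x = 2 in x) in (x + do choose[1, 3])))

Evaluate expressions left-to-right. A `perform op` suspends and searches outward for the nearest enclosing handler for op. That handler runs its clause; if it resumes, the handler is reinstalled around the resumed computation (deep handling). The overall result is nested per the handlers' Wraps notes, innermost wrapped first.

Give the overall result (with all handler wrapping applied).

Evaluation trace:
choose[2, 4] @ H2
  branch[0] choose=2:
    ask @ H1 ⇒ 1
    choose[1, 3] @ H2
      branch[0] choose=1:
        H0 returns (3, 5)
        H1 returns (3, 5)
        H2 returns [(3, 5)]
      branch[1] choose=3:
        H0 returns (1, 5)
        H1 returns (1, 5)
        H2 returns [(1, 5)]
  branch[1] choose=4:
    ask @ H1 ⇒ 1
    choose[1, 3] @ H2
      branch[0] choose=1:
        H0 returns (5, 5)
        H1 returns (5, 5)
        H2 returns [(5, 5)]
      branch[1] choose=3:
        H0 returns (3, 5)
        H1 returns (3, 5)
        H2 returns [(3, 5)]
= [(3, 5), (1, 5), (5, 5), (3, 5)]

Answer: [(3, 5), (1, 5), (5, 5), (3, 5)]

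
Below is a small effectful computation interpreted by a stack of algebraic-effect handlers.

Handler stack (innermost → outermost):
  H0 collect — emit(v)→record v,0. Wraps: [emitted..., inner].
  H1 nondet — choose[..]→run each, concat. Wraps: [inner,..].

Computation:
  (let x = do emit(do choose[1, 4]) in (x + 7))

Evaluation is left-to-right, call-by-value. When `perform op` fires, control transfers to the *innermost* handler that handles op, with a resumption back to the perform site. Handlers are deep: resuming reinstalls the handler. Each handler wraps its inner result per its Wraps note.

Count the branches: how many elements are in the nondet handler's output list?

Working:
choose[1, 4] @ H1
  branch[0] choose=1:
    emit(1) @ H0 ⇒ out+=1
    H0 returns [1, 7]
    H1 returns [[1, 7]]
  branch[1] choose=4:
    emit(4) @ H0 ⇒ out+=4
    H0 returns [4, 7]
    H1 returns [[4, 7]]
= [[1, 7], [4, 7]]

Answer: 2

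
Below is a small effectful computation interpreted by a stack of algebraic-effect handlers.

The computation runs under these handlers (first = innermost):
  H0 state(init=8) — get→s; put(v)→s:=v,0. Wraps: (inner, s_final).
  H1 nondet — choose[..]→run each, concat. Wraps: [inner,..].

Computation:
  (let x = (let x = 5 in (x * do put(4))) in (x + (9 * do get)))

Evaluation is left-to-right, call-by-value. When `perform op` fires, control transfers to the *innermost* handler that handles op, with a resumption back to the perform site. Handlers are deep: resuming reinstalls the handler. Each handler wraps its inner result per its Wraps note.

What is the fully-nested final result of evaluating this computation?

Answer: [(36, 4)]

Step-by-step:
put(4) @ H0 ⇒ s:=4
get @ H0 ⇒ 4
H0 returns (36, 4)
H1 returns [(36, 4)]
= [(36, 4)]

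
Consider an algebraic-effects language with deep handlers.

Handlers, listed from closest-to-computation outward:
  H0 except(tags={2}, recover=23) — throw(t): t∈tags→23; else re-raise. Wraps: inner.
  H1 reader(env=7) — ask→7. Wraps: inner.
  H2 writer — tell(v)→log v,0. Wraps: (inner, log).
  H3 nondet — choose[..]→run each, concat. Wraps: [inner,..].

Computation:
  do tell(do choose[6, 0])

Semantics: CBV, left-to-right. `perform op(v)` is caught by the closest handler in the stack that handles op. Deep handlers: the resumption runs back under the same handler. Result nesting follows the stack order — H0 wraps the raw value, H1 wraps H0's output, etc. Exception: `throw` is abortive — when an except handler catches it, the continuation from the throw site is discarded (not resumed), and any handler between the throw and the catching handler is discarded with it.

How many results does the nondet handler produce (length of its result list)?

Working:
choose[6, 0] @ H3
  branch[0] choose=6:
    tell(6) @ H2 ⇒ log+=6
    H0 returns 0
    H1 returns 0
    H2 returns (0, (6))
    H3 returns [(0, (6))]
  branch[1] choose=0:
    tell(0) @ H2 ⇒ log+=0
    H0 returns 0
    H1 returns 0
    H2 returns (0, (0))
    H3 returns [(0, (0))]
= [(0, (6)), (0, (0))]

Answer: 2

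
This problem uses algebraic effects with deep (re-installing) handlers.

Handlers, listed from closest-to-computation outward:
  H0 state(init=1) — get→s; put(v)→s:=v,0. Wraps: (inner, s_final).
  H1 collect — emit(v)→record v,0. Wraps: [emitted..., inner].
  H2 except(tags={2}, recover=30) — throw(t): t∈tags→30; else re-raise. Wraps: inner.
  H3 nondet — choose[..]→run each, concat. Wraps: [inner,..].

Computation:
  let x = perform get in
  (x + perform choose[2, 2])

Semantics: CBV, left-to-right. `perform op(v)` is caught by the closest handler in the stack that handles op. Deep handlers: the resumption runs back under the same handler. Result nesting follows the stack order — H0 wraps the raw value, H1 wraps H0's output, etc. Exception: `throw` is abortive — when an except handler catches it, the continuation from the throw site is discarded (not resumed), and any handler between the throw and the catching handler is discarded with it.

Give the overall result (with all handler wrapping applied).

Step-by-step:
get @ H0 ⇒ 1
choose[2, 2] @ H3
  branch[0] choose=2:
    H0 returns (3, 1)
    H1 returns [(3, 1)]
    H2 returns [(3, 1)]
    H3 returns [[(3, 1)]]
  branch[1] choose=2:
    H0 returns (3, 1)
    H1 returns [(3, 1)]
    H2 returns [(3, 1)]
    H3 returns [[(3, 1)]]
= [[(3, 1)], [(3, 1)]]

Answer: [[(3, 1)], [(3, 1)]]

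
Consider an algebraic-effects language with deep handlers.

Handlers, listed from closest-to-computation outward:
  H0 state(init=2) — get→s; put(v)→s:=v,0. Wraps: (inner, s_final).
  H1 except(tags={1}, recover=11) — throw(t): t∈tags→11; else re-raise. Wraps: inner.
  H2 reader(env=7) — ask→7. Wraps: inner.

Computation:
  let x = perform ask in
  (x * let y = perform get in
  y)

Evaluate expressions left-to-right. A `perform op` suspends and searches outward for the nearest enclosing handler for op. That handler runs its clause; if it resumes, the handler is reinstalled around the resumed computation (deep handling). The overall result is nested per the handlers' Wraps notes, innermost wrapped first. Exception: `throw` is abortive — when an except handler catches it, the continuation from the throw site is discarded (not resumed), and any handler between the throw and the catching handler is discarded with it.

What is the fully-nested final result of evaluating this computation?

Working:
ask @ H2 ⇒ 7
get @ H0 ⇒ 2
H0 returns (14, 2)
H1 returns (14, 2)
H2 returns (14, 2)
= (14, 2)

Answer: (14, 2)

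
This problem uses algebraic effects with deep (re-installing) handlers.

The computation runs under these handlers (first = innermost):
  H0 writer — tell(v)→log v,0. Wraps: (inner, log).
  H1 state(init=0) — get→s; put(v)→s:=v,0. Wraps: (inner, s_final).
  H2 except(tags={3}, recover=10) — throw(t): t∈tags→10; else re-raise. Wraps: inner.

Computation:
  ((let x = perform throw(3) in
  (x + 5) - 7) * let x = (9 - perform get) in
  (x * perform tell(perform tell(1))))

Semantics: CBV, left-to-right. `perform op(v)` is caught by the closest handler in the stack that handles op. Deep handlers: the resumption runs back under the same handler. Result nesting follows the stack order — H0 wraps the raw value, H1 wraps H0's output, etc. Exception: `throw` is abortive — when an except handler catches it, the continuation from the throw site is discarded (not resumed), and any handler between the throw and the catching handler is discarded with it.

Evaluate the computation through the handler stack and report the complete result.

Answer: 10

Working:
throw(3) @ H2 caught ⇒ 10
= 10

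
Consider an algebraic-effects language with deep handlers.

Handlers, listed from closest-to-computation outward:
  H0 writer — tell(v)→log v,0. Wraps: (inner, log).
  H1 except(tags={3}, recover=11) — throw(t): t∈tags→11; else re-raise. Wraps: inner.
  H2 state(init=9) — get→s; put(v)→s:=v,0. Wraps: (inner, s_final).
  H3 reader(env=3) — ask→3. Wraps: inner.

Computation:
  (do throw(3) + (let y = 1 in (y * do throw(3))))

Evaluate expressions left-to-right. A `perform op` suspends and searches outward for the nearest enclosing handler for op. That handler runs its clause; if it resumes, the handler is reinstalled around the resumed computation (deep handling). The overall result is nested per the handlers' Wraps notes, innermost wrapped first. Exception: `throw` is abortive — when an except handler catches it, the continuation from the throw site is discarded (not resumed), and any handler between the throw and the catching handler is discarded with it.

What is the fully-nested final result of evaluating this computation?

Answer: (11, 9)

Evaluation trace:
throw(3) @ H1 caught ⇒ 11
H2 returns (11, 9)
H3 returns (11, 9)
= (11, 9)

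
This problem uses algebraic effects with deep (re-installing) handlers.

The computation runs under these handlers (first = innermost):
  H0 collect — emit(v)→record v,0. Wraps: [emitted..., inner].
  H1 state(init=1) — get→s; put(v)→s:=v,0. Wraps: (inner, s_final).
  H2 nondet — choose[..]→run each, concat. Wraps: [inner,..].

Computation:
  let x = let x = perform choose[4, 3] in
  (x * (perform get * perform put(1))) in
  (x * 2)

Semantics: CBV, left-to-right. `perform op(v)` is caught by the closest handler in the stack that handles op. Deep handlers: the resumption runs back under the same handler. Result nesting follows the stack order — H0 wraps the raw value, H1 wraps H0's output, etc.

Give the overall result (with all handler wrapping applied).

Answer: [([0], 1), ([0], 1)]

Step-by-step:
choose[4, 3] @ H2
  branch[0] choose=4:
    get @ H1 ⇒ 1
    put(1) @ H1 ⇒ s:=1
    H0 returns [0]
    H1 returns ([0], 1)
    H2 returns [([0], 1)]
  branch[1] choose=3:
    get @ H1 ⇒ 1
    put(1) @ H1 ⇒ s:=1
    H0 returns [0]
    H1 returns ([0], 1)
    H2 returns [([0], 1)]
= [([0], 1), ([0], 1)]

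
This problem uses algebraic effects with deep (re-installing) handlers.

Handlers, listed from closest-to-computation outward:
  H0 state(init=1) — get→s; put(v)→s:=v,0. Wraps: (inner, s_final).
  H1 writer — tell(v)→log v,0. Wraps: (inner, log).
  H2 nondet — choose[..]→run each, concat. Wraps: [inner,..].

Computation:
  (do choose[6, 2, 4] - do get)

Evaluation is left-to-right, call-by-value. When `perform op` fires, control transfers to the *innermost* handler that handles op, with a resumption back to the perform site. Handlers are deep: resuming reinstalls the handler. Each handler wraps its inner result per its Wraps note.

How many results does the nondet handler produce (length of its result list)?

Answer: 3

Evaluation trace:
choose[6, 2, 4] @ H2
  branch[0] choose=6:
    get @ H0 ⇒ 1
    H0 returns (5, 1)
    H1 returns ((5, 1), ())
    H2 returns [((5, 1), ())]
  branch[1] choose=2:
    get @ H0 ⇒ 1
    H0 returns (1, 1)
    H1 returns ((1, 1), ())
    H2 returns [((1, 1), ())]
  branch[2] choose=4:
    get @ H0 ⇒ 1
    H0 returns (3, 1)
    H1 returns ((3, 1), ())
    H2 returns [((3, 1), ())]
= [((5, 1), ()), ((1, 1), ()), ((3, 1), ())]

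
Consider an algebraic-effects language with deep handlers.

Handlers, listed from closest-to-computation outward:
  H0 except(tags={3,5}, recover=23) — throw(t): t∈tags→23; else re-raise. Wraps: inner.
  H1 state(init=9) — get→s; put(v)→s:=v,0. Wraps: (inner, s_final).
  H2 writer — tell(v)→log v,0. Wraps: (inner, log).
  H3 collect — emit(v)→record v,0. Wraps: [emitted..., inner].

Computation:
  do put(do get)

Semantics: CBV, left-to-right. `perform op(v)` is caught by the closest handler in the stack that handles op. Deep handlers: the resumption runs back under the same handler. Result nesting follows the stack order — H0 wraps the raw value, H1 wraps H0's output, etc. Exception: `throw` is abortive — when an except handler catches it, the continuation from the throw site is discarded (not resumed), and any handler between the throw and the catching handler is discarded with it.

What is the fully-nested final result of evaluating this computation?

Answer: [((0, 9), ())]

Working:
get @ H1 ⇒ 9
put(9) @ H1 ⇒ s:=9
H0 returns 0
H1 returns (0, 9)
H2 returns ((0, 9), ())
H3 returns [((0, 9), ())]
= [((0, 9), ())]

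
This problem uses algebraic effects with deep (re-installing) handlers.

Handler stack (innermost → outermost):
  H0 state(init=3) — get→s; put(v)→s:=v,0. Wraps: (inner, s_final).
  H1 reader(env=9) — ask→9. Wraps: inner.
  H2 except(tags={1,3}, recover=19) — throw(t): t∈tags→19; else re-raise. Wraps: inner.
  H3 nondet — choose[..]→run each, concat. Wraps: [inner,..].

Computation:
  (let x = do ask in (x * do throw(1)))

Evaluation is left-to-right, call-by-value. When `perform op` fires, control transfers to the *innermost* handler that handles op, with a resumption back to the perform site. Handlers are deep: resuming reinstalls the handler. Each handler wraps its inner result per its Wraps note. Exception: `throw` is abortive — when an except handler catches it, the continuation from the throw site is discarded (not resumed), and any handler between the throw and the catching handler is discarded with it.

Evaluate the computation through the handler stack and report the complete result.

Step-by-step:
ask @ H1 ⇒ 9
throw(1) @ H2 caught ⇒ 19
H3 returns [19]
= [19]

Answer: [19]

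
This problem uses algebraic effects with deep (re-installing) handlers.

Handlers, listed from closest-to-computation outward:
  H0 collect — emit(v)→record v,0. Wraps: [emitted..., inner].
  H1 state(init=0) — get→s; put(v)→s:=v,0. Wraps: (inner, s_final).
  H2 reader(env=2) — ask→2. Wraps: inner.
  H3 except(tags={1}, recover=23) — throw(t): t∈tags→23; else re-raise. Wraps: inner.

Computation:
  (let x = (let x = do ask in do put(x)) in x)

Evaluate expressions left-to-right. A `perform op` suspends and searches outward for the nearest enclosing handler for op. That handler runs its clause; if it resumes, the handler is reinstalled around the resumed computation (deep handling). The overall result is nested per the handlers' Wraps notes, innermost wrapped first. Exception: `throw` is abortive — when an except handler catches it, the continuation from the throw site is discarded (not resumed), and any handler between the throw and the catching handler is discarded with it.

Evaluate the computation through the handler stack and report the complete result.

Answer: ([0], 2)

Evaluation trace:
ask @ H2 ⇒ 2
put(2) @ H1 ⇒ s:=2
H0 returns [0]
H1 returns ([0], 2)
H2 returns ([0], 2)
H3 returns ([0], 2)
= ([0], 2)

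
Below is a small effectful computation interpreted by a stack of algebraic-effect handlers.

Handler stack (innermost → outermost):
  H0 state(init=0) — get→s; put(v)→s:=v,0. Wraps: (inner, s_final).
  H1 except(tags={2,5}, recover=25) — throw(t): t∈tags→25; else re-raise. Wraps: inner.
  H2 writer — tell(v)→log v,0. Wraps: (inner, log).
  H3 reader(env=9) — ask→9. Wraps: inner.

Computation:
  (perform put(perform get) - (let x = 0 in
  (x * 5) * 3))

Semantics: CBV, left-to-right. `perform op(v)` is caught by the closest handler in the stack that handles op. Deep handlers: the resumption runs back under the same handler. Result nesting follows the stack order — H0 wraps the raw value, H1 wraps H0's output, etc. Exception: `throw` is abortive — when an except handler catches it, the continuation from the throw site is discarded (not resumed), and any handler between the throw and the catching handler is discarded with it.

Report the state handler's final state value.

Answer: 0

Evaluation trace:
get @ H0 ⇒ 0
put(0) @ H0 ⇒ s:=0
H0 returns (0, 0)
H1 returns (0, 0)
H2 returns ((0, 0), ())
H3 returns ((0, 0), ())
= ((0, 0), ())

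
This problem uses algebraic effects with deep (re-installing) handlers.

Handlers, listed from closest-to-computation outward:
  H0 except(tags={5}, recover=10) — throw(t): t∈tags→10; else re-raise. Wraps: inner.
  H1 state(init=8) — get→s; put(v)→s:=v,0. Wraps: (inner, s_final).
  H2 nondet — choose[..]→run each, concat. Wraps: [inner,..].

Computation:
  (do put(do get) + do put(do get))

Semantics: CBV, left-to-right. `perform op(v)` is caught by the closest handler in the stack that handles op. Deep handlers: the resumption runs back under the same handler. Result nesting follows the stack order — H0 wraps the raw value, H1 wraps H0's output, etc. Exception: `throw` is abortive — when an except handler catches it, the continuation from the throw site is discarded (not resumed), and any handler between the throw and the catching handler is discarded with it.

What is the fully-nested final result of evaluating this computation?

Working:
get @ H1 ⇒ 8
put(8) @ H1 ⇒ s:=8
get @ H1 ⇒ 8
put(8) @ H1 ⇒ s:=8
H0 returns 0
H1 returns (0, 8)
H2 returns [(0, 8)]
= [(0, 8)]

Answer: [(0, 8)]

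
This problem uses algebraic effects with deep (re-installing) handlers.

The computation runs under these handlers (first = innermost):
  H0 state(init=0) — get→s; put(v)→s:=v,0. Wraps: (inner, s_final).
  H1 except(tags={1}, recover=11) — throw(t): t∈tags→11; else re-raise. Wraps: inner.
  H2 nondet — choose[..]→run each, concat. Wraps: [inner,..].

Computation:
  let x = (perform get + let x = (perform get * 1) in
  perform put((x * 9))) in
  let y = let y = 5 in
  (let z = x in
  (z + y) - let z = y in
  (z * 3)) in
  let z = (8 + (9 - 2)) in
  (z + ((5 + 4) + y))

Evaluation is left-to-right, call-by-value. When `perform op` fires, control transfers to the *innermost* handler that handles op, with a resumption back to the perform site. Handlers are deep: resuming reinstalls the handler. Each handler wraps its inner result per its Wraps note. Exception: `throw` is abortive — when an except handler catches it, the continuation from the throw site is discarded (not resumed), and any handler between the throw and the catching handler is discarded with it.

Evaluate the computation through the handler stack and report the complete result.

Working:
get @ H0 ⇒ 0
get @ H0 ⇒ 0
put(0) @ H0 ⇒ s:=0
H0 returns (14, 0)
H1 returns (14, 0)
H2 returns [(14, 0)]
= [(14, 0)]

Answer: [(14, 0)]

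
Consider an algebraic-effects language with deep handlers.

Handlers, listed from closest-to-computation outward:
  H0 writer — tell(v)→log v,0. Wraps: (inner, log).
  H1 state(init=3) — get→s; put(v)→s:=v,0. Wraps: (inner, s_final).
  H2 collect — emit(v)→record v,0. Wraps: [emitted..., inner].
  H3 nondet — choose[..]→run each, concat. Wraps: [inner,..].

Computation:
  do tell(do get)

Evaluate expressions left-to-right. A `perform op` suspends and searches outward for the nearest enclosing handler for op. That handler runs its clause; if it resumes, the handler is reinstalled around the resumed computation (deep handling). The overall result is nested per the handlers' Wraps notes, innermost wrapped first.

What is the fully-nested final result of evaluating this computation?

Answer: [[((0, (3)), 3)]]

Working:
get @ H1 ⇒ 3
tell(3) @ H0 ⇒ log+=3
H0 returns (0, (3))
H1 returns ((0, (3)), 3)
H2 returns [((0, (3)), 3)]
H3 returns [[((0, (3)), 3)]]
= [[((0, (3)), 3)]]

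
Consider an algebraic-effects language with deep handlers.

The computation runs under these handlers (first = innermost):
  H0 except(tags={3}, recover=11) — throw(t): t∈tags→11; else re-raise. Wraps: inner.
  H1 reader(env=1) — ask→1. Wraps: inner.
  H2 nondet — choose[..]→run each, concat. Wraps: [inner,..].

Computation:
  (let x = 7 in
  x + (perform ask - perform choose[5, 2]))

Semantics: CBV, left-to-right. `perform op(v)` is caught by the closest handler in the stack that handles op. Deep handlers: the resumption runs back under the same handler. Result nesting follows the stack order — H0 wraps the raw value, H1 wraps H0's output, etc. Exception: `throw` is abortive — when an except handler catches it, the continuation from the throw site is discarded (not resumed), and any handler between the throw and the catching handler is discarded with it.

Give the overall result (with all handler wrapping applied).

Answer: [3, 6]

Step-by-step:
ask @ H1 ⇒ 1
choose[5, 2] @ H2
  branch[0] choose=5:
    H0 returns 3
    H1 returns 3
    H2 returns [3]
  branch[1] choose=2:
    H0 returns 6
    H1 returns 6
    H2 returns [6]
= [3, 6]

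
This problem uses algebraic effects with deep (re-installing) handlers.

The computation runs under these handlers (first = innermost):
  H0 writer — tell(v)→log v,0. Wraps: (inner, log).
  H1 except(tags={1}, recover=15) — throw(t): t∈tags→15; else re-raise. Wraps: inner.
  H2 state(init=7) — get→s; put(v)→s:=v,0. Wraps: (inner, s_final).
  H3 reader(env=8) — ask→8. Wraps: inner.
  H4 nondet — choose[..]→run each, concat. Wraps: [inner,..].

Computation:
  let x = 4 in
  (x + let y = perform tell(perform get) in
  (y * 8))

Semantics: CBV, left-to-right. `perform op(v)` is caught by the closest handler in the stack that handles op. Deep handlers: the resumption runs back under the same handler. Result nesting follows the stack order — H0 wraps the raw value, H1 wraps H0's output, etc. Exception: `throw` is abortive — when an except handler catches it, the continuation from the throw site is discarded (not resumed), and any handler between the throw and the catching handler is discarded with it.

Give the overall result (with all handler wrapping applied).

Answer: [((4, (7)), 7)]

Step-by-step:
get @ H2 ⇒ 7
tell(7) @ H0 ⇒ log+=7
H0 returns (4, (7))
H1 returns (4, (7))
H2 returns ((4, (7)), 7)
H3 returns ((4, (7)), 7)
H4 returns [((4, (7)), 7)]
= [((4, (7)), 7)]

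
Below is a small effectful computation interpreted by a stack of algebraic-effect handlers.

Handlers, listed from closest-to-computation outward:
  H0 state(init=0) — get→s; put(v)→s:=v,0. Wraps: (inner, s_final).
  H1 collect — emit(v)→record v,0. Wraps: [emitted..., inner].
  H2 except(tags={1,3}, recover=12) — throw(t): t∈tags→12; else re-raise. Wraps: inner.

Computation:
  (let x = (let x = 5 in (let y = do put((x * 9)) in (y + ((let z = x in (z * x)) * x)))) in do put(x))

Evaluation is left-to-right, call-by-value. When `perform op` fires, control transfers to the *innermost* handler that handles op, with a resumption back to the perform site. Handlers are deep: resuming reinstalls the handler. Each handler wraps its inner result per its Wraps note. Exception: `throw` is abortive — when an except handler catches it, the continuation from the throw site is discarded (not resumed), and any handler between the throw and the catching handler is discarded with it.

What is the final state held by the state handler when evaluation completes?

Working:
put(45) @ H0 ⇒ s:=45
put(125) @ H0 ⇒ s:=125
H0 returns (0, 125)
H1 returns [(0, 125)]
H2 returns [(0, 125)]
= [(0, 125)]

Answer: 125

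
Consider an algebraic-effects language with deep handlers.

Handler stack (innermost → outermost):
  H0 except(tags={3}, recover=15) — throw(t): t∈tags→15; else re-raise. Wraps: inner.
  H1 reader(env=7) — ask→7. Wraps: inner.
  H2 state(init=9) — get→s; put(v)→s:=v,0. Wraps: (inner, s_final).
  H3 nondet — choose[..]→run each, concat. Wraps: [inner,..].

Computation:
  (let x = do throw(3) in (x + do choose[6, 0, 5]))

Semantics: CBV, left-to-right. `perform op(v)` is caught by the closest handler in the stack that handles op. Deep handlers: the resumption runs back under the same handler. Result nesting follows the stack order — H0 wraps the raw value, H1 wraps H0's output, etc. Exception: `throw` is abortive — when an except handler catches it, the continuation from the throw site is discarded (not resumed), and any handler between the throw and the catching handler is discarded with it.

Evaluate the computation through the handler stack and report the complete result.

Answer: [(15, 9)]

Step-by-step:
throw(3) @ H0 caught ⇒ 15
H1 returns 15
H2 returns (15, 9)
H3 returns [(15, 9)]
= [(15, 9)]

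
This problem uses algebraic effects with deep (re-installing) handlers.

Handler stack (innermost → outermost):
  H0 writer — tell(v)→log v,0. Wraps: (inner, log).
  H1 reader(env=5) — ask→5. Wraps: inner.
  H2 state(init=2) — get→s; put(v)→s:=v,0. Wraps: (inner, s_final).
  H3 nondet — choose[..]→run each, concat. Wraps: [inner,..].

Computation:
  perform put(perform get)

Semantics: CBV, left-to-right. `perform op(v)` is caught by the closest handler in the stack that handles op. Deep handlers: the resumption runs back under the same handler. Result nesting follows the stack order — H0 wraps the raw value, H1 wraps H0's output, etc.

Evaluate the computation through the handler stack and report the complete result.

Step-by-step:
get @ H2 ⇒ 2
put(2) @ H2 ⇒ s:=2
H0 returns (0, ())
H1 returns (0, ())
H2 returns ((0, ()), 2)
H3 returns [((0, ()), 2)]
= [((0, ()), 2)]

Answer: [((0, ()), 2)]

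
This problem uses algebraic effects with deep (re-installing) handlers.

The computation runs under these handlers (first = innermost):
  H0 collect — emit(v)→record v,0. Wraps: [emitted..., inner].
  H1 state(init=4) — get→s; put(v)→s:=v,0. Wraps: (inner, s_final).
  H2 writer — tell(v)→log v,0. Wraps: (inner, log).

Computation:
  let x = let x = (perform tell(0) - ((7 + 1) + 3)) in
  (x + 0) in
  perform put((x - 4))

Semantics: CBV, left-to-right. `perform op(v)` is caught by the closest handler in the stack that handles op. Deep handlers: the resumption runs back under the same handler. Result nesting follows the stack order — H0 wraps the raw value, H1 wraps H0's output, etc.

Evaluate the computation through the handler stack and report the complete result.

Evaluation trace:
tell(0) @ H2 ⇒ log+=0
put(-15) @ H1 ⇒ s:=-15
H0 returns [0]
H1 returns ([0], -15)
H2 returns (([0], -15), (0))
= (([0], -15), (0))

Answer: (([0], -15), (0))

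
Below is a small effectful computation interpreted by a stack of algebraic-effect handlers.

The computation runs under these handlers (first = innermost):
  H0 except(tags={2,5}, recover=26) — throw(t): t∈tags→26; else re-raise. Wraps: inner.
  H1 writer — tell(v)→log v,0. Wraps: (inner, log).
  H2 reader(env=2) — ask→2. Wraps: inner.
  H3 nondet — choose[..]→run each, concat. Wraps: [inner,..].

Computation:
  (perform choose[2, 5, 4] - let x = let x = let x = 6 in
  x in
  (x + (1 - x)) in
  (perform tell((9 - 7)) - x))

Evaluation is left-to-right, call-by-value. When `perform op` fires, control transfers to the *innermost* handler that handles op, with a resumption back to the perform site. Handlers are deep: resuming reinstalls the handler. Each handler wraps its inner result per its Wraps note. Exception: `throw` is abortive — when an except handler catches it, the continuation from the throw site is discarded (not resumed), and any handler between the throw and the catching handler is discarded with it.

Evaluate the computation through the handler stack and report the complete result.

Step-by-step:
choose[2, 5, 4] @ H3
  branch[0] choose=2:
    tell(2) @ H1 ⇒ log+=2
    H0 returns 3
    H1 returns (3, (2))
    H2 returns (3, (2))
    H3 returns [(3, (2))]
  branch[1] choose=5:
    tell(2) @ H1 ⇒ log+=2
    H0 returns 6
    H1 returns (6, (2))
    H2 returns (6, (2))
    H3 returns [(6, (2))]
  branch[2] choose=4:
    tell(2) @ H1 ⇒ log+=2
    H0 returns 5
    H1 returns (5, (2))
    H2 returns (5, (2))
    H3 returns [(5, (2))]
= [(3, (2)), (6, (2)), (5, (2))]

Answer: [(3, (2)), (6, (2)), (5, (2))]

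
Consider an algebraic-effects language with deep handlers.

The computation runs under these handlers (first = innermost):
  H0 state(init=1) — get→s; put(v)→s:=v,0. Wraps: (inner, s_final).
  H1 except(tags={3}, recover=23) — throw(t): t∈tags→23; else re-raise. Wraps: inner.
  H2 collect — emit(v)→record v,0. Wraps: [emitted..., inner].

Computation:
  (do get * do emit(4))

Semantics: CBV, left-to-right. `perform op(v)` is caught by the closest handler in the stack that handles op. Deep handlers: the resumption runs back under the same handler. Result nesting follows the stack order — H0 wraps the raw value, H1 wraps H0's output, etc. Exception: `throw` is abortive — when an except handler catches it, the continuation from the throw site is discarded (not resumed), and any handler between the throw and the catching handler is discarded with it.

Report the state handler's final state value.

Step-by-step:
get @ H0 ⇒ 1
emit(4) @ H2 ⇒ out+=4
H0 returns (0, 1)
H1 returns (0, 1)
H2 returns [4, (0, 1)]
= [4, (0, 1)]

Answer: 1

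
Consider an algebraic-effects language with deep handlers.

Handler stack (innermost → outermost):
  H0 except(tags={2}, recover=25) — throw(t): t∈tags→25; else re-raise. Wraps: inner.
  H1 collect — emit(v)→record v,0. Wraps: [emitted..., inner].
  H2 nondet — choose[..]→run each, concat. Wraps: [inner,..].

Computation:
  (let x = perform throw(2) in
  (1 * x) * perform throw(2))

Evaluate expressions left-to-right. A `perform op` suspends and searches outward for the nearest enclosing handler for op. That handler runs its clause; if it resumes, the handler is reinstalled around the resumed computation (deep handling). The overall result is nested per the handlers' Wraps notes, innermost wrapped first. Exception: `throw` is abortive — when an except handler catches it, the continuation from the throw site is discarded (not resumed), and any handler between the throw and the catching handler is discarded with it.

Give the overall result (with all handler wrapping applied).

Answer: [[25]]

Evaluation trace:
throw(2) @ H0 caught ⇒ 25
H1 returns [25]
H2 returns [[25]]
= [[25]]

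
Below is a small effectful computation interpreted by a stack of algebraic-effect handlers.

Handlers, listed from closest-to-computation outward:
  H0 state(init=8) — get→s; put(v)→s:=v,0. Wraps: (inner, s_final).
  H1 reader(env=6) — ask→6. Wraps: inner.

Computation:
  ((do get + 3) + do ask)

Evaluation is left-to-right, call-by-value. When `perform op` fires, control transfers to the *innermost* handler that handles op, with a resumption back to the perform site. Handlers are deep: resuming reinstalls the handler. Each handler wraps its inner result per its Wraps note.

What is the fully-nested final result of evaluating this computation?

Evaluation trace:
get @ H0 ⇒ 8
ask @ H1 ⇒ 6
H0 returns (17, 8)
H1 returns (17, 8)
= (17, 8)

Answer: (17, 8)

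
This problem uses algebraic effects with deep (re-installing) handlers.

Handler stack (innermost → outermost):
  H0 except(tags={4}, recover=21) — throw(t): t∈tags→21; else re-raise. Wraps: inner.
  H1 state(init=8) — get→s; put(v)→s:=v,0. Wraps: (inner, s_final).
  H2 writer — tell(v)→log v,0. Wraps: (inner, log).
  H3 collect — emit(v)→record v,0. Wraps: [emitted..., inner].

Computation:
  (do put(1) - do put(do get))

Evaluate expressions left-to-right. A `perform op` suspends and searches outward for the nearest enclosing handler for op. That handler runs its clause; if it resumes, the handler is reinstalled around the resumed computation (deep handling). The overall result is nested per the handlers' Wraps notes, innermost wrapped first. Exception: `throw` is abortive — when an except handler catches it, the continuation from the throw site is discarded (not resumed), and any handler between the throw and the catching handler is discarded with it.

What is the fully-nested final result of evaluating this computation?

Answer: [((0, 1), ())]

Step-by-step:
put(1) @ H1 ⇒ s:=1
get @ H1 ⇒ 1
put(1) @ H1 ⇒ s:=1
H0 returns 0
H1 returns (0, 1)
H2 returns ((0, 1), ())
H3 returns [((0, 1), ())]
= [((0, 1), ())]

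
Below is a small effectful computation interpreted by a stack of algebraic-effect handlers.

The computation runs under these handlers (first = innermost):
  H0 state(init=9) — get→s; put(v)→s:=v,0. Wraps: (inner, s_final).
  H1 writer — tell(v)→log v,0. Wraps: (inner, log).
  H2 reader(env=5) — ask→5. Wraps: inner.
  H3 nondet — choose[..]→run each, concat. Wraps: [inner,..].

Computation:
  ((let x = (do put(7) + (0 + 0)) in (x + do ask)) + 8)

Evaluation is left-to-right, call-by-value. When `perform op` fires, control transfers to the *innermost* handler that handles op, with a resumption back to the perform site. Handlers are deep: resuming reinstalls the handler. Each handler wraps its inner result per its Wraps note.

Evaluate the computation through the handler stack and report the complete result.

Evaluation trace:
put(7) @ H0 ⇒ s:=7
ask @ H2 ⇒ 5
H0 returns (13, 7)
H1 returns ((13, 7), ())
H2 returns ((13, 7), ())
H3 returns [((13, 7), ())]
= [((13, 7), ())]

Answer: [((13, 7), ())]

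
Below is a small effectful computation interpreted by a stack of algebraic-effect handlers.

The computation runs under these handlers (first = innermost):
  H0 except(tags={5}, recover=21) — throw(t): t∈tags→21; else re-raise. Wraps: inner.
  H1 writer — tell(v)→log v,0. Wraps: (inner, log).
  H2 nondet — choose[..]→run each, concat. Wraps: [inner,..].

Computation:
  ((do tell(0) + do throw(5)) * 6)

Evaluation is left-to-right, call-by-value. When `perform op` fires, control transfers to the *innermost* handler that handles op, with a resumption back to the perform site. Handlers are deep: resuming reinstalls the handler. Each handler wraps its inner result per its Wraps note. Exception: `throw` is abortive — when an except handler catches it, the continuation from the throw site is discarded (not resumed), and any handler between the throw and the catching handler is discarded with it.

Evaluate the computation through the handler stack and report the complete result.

Answer: [(21, (0))]

Evaluation trace:
tell(0) @ H1 ⇒ log+=0
throw(5) @ H0 caught ⇒ 21
H1 returns (21, (0))
H2 returns [(21, (0))]
= [(21, (0))]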